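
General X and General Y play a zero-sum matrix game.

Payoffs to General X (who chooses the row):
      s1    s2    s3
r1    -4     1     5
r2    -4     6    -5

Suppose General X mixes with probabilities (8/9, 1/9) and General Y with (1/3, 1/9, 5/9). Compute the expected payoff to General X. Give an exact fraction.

1

Against (1/3, 1/9, 5/9), each row's expected payoff is r1: 14/9; r2: -31/9.
Taking the (8/9, 1/9)-weighted average: (8/9)·(14/9) + (1/9)·(-31/9) = 1.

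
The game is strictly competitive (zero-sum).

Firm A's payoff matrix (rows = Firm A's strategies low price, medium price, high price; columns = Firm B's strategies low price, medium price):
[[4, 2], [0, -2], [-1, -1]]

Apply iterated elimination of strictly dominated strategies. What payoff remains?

Row high price is strictly dominated by row low price (4>-1, 2>-1); eliminate high price.
Row medium price is strictly dominated by row low price (4>0, 2>-2); eliminate medium price.
Column low price is strictly dominated by medium price for Firm B (2<4); eliminate low price.
Only (low price, medium price) remains, with payoff 2.

2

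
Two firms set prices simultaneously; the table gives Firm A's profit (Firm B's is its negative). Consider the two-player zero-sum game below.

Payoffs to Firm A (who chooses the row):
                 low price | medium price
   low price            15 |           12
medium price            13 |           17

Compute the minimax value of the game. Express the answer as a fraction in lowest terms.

99/7

Row minima are 12 and 13, so Firm A's maximin is 13; column maxima are 15 and 17, so Firm B's minimax is 15. These differ, so the equilibrium is in mixed strategies.
Let Firm A play low price with probability p. Firm B is indifferent when 15p + 13(1−p) = 12p + 17(1−p), giving p = 4/7.
Let Firm B play low price with probability q. Firm A is indifferent when 15q + 12(1−q) = 13q + 17(1−q), giving q = 5/7.
The value is 15·(5/7) + (12)·(2/7) = 99/7.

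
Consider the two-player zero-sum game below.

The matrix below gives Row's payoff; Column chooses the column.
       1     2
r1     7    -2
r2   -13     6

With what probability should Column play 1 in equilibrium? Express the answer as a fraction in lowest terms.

2/7

Row minima are -2 and -13, so Row's maximin is -2; column maxima are 7 and 6, so Column's minimax is 6. These differ, so the equilibrium is in mixed strategies.
Let Column play 1 with probability q. Row is indifferent when 7q − 2(1−q) = −13q + 6(1−q), giving q = 2/7.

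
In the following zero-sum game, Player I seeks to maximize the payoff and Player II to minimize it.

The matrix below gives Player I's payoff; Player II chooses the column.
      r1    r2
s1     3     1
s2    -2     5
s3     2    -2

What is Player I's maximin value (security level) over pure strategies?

1

The worst-case payoff for each row is s1: 1, s2: -2, s3: -2.
The best of these is 1.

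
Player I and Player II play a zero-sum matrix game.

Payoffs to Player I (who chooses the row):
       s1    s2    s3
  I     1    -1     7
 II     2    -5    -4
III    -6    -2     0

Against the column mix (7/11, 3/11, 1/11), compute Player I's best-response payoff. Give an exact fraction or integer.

I: (1)·(7/11) + (-1)·(3/11) + (7)·(1/11) = 1.
II: (2)·(7/11) + (-5)·(3/11) + (-4)·(1/11) = -5/11.
III: (-6)·(7/11) + (-2)·(3/11) + (0)·(1/11) = -48/11.
The best pure response is I with expected payoff 1.

1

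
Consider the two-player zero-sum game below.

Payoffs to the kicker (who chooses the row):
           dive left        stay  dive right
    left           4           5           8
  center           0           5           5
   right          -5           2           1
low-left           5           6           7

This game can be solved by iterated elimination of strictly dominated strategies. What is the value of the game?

5

Column dive right is strictly dominated by dive left for the goalkeeper (4<8, 0<5, -5<1, 5<7); eliminate dive right.
Column stay is strictly dominated by dive left for the goalkeeper (4<5, 0<5, -5<2, 5<6); eliminate stay.
Row right is strictly dominated by row left (4>-5); eliminate right.
Row center is strictly dominated by row left (4>0); eliminate center.
Row left is strictly dominated by row low-left (5>4); eliminate left.
Only (low-left, dive left) remains, with payoff 5.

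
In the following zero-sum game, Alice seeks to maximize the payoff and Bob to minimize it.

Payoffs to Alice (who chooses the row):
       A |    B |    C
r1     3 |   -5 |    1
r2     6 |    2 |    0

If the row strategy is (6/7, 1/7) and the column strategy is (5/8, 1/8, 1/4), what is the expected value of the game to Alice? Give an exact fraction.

13/7

Against (5/8, 1/8, 1/4), each row's expected payoff is r1: 3/2; r2: 4.
Taking the (6/7, 1/7)-weighted average: (6/7)·(3/2) + (1/7)·(4) = 13/7.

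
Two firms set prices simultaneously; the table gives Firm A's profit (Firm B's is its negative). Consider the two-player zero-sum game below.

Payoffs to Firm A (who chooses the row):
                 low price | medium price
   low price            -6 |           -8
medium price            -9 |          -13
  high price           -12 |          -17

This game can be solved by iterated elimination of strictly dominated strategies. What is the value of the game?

Column low price is strictly dominated by medium price for Firm B (-8<-6, -13<-9, -17<-12); eliminate low price.
Row medium price is strictly dominated by row low price (-8>-13); eliminate medium price.
Row high price is strictly dominated by row low price (-8>-17); eliminate high price.
Only (low price, medium price) remains, with payoff -8.

-8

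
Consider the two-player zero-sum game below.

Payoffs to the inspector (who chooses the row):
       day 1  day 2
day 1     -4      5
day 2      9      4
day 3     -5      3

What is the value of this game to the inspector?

61/14

Row day 3 is strictly dominated by row day 1, so the inspector never plays it.
The remaining 2×2 game on (day 1, day 2) × (day 1, day 2) has no saddle point. Let the inspector play day 1 with probability p; indifference gives −4p + 9(1−p) = 5p + 4(1−p), so p = 5/14.
Similarly the inspectee's optimal q on day 1 is 1/14, and the value is -4·(1/14) + (5)·(13/14) = 61/14.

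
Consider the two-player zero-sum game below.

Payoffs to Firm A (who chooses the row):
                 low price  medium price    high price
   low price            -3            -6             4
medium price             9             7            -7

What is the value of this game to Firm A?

-7/12

Column low price is strictly dominated by medium price for Firm B (it gives Firm A more in every row).
The remaining 2×2 game on (low price, medium price) × (medium price, high price) has no saddle point. Let Firm A play low price with probability p; indifference gives −6p + 7(1−p) = 4p − 7(1−p), so p = 7/12.
Similarly Firm B's optimal q on medium price is 11/24, and the value is -6·(11/24) + (4)·(13/24) = -7/12.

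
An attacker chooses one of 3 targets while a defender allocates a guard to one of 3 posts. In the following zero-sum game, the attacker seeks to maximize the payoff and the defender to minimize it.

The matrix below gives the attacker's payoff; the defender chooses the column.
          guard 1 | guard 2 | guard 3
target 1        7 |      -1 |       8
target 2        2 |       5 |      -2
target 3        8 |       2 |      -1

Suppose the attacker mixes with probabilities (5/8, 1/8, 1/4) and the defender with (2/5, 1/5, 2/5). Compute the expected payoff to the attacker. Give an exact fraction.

91/20

Against (2/5, 1/5, 2/5), each row's expected payoff is target 1: 29/5; target 2: 1; target 3: 16/5.
Taking the (5/8, 1/8, 1/4)-weighted average: (5/8)·(29/5) + (1/8)·(1) + (1/4)·(16/5) = 91/20.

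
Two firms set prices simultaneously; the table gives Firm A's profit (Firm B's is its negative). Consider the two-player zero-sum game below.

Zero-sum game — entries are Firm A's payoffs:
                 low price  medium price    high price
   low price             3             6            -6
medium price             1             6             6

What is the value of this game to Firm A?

Column medium price is strictly dominated by low price for Firm B (it gives Firm A more in every row).
The remaining 2×2 game on (low price, medium price) × (low price, high price) has no saddle point. Let Firm A play low price with probability p; indifference gives 3p + (1−p) = −6p + 6(1−p), so p = 5/14.
Similarly Firm B's optimal q on low price is 6/7, and the value is 3·(6/7) + (-6)·(1/7) = 12/7.

12/7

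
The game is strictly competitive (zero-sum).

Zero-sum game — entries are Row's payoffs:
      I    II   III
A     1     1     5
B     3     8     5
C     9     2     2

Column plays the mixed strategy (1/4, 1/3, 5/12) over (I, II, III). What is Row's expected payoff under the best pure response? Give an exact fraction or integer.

A: (1)·(1/4) + (1)·(1/3) + (5)·(5/12) = 8/3.
B: (3)·(1/4) + (8)·(1/3) + (5)·(5/12) = 11/2.
C: (9)·(1/4) + (2)·(1/3) + (2)·(5/12) = 15/4.
The best pure response is B with expected payoff 11/2.

11/2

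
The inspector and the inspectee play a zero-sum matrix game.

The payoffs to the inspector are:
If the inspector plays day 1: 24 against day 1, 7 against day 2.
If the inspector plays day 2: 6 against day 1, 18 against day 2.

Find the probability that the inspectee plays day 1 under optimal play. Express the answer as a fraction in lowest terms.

11/29

Row minima are 7 and 6, so the inspector's maximin is 7; column maxima are 24 and 18, so the inspectee's minimax is 18. These differ, so the equilibrium is in mixed strategies.
Let the inspectee play day 1 with probability q. The inspector is indifferent when 24q + 7(1−q) = 6q + 18(1−q), giving q = 11/29.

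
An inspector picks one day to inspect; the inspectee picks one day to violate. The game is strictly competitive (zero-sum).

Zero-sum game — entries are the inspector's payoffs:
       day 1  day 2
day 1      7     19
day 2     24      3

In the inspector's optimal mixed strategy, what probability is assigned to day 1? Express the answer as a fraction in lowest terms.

7/11

Row minima are 7 and 3, so the inspector's maximin is 7; column maxima are 24 and 19, so the inspectee's minimax is 19. These differ, so the equilibrium is in mixed strategies.
Let the inspector play day 1 with probability p. The inspectee is indifferent when 7p + 24(1−p) = 19p + 3(1−p), giving p = 7/11.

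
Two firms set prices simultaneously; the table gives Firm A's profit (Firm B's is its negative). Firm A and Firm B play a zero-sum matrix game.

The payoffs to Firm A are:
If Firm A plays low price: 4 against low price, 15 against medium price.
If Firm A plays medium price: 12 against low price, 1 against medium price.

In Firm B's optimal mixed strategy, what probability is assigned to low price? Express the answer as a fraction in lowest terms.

Row minima are 4 and 1, so Firm A's maximin is 4; column maxima are 12 and 15, so Firm B's minimax is 12. These differ, so the equilibrium is in mixed strategies.
Let Firm B play low price with probability q. Firm A is indifferent when 4q + 15(1−q) = 12q + (1−q), giving q = 7/11.

7/11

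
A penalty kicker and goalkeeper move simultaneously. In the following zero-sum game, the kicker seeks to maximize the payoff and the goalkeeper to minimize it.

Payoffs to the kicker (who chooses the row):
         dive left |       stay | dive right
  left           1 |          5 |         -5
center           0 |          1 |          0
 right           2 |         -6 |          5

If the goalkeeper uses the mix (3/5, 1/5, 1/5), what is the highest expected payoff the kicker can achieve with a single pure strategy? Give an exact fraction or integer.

left: (1)·(3/5) + (5)·(1/5) + (-5)·(1/5) = 3/5.
center: (0)·(3/5) + (1)·(1/5) + (0)·(1/5) = 1/5.
right: (2)·(3/5) + (-6)·(1/5) + (5)·(1/5) = 1.
The best pure response is right with expected payoff 1.

1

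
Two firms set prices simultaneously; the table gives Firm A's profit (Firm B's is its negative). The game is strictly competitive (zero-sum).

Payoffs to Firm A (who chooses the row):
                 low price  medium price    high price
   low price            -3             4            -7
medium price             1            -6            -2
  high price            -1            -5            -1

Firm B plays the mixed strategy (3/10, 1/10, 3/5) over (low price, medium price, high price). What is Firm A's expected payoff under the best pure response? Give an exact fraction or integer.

-7/5

low price: (-3)·(3/10) + (4)·(1/10) + (-7)·(3/5) = -47/10.
medium price: (1)·(3/10) + (-6)·(1/10) + (-2)·(3/5) = -3/2.
high price: (-1)·(3/10) + (-5)·(1/10) + (-1)·(3/5) = -7/5.
The best pure response is high price with expected payoff -7/5.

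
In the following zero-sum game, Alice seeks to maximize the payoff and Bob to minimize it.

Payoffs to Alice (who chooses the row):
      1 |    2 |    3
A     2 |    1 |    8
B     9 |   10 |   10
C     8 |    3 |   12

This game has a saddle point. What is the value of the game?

Row minima: 1, 9, 3 → Alice's maximin is 9.
Column maxima: 9, 10, 12 → Bob's minimax is 9.
They coincide at (B, 1), so the value is 9.

9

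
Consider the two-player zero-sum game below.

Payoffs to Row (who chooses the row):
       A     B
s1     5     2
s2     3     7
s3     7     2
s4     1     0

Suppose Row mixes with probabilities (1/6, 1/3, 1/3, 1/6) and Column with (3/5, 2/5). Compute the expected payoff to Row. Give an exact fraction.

59/15

Against (3/5, 2/5), each row's expected payoff is s1: 19/5; s2: 23/5; s3: 5; s4: 3/5.
Taking the (1/6, 1/3, 1/3, 1/6)-weighted average: (1/6)·(19/5) + (1/3)·(23/5) + (1/3)·(5) + (1/6)·(3/5) = 59/15.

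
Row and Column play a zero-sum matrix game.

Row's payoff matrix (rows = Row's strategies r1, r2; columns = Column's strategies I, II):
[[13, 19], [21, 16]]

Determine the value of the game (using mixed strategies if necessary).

Row minima are 13 and 16, so Row's maximin is 16; column maxima are 21 and 19, so Column's minimax is 19. These differ, so the equilibrium is in mixed strategies.
Let Row play r1 with probability p. Column is indifferent when 13p + 21(1−p) = 19p + 16(1−p), giving p = 5/11.
Let Column play I with probability q. Row is indifferent when 13q + 19(1−q) = 21q + 16(1−q), giving q = 3/11.
The value is 13·(3/11) + (19)·(8/11) = 191/11.

191/11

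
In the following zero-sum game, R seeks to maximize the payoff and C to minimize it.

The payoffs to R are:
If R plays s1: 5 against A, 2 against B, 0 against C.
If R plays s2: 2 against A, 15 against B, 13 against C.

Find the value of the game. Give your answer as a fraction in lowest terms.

65/16

Column B is strictly dominated by C for C (it gives R more in every row).
The remaining 2×2 game on (s1, s2) × (A, C) has no saddle point. Let R play s1 with probability p; indifference gives 5p + 2(1−p) = 13(1−p), so p = 11/16.
Similarly C's optimal q on A is 13/16, and the value is 5·(13/16) + (0)·(3/16) = 65/16.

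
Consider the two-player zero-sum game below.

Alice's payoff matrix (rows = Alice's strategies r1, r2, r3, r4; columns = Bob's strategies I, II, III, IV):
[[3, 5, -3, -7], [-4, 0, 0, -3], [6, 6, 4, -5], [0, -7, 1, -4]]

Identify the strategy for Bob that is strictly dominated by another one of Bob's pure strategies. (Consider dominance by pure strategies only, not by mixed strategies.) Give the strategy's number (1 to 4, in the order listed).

3

Bob prefers columns that give Alice less. Compare III with IV: -7 < -3, -3 < 0, -5 < 4, -4 < 1.
So IV strictly dominates III for Bob; III is strictly dominated.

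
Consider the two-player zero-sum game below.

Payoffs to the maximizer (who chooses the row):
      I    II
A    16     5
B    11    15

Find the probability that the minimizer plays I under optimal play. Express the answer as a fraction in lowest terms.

2/3

Row minima are 5 and 11, so the maximizer's maximin is 11; column maxima are 16 and 15, so the minimizer's minimax is 15. These differ, so the equilibrium is in mixed strategies.
Let the minimizer play I with probability q. The maximizer is indifferent when 16q + 5(1−q) = 11q + 15(1−q), giving q = 2/3.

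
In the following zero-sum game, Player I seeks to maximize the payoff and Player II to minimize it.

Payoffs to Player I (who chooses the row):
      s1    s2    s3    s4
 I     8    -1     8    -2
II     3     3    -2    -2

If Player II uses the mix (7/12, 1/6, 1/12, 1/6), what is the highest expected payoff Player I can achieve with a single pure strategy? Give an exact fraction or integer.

29/6

I: (8)·(7/12) + (-1)·(1/6) + (8)·(1/12) + (-2)·(1/6) = 29/6.
II: (3)·(7/12) + (3)·(1/6) + (-2)·(1/12) + (-2)·(1/6) = 7/4.
The best pure response is I with expected payoff 29/6.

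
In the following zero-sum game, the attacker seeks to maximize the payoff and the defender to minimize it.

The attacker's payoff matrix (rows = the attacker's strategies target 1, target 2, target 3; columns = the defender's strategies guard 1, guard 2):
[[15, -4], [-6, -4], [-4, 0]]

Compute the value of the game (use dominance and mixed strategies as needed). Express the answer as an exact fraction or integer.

-16/23

Row target 2 is strictly dominated by row target 3, so the attacker never plays it.
The remaining 2×2 game on (target 1, target 3) × (guard 1, guard 2) has no saddle point. Let the attacker play target 1 with probability p; indifference gives 15p − 4(1−p) = −4p, so p = 4/23.
Similarly the defender's optimal q on guard 1 is 4/23, and the value is 15·(4/23) + (-4)·(19/23) = -16/23.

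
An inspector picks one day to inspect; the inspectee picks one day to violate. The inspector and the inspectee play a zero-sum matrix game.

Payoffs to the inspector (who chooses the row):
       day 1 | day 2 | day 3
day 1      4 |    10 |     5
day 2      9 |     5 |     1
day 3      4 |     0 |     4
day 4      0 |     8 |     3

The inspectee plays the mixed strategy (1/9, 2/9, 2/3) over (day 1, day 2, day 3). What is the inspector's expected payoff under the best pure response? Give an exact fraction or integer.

day 1: (4)·(1/9) + (10)·(2/9) + (5)·(2/3) = 6.
day 2: (9)·(1/9) + (5)·(2/9) + (1)·(2/3) = 25/9.
day 3: (4)·(1/9) + (0)·(2/9) + (4)·(2/3) = 28/9.
day 4: (0)·(1/9) + (8)·(2/9) + (3)·(2/3) = 34/9.
The best pure response is day 1 with expected payoff 6.

6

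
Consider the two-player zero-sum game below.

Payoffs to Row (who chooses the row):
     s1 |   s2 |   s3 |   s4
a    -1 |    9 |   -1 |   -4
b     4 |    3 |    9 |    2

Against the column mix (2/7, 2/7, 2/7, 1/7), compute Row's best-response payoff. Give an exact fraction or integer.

34/7

a: (-1)·(2/7) + (9)·(2/7) + (-1)·(2/7) + (-4)·(1/7) = 10/7.
b: (4)·(2/7) + (3)·(2/7) + (9)·(2/7) + (2)·(1/7) = 34/7.
The best pure response is b with expected payoff 34/7.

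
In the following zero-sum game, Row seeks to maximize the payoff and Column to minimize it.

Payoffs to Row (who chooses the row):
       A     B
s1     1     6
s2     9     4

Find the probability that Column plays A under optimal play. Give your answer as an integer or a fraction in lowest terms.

1/5

Row minima are 1 and 4, so Row's maximin is 4; column maxima are 9 and 6, so Column's minimax is 6. These differ, so the equilibrium is in mixed strategies.
Let Column play A with probability q. Row is indifferent when q + 6(1−q) = 9q + 4(1−q), giving q = 1/5.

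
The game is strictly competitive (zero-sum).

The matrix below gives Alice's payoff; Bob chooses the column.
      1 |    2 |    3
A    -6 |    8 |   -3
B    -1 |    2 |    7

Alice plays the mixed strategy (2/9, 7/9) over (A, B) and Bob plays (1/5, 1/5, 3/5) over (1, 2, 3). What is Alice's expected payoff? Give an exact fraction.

28/9

Against (1/5, 1/5, 3/5), each row's expected payoff is A: -7/5; B: 22/5.
Taking the (2/9, 7/9)-weighted average: (2/9)·(-7/5) + (7/9)·(22/5) = 28/9.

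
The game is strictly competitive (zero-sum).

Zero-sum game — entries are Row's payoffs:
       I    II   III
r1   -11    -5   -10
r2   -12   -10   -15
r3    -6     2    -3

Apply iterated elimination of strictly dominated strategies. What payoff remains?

-6

Row r1 is strictly dominated by row r3 (-6>-11, 2>-5, -3>-10); eliminate r1.
Column II is strictly dominated by I for Column (-12<-10, -6<2); eliminate II.
Row r2 is strictly dominated by row r3 (-6>-12, -3>-15); eliminate r2.
Column III is strictly dominated by I for Column (-6<-3); eliminate III.
Only (r3, I) remains, with payoff -6.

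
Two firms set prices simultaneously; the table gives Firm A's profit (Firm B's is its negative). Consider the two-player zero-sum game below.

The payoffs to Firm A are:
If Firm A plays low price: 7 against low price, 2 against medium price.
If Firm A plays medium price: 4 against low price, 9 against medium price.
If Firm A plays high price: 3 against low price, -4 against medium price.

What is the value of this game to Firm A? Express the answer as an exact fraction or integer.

Row high price is strictly dominated by row low price, so Firm A never plays it.
The remaining 2×2 game on (low price, medium price) × (low price, medium price) has no saddle point. Let Firm A play low price with probability p; indifference gives 7p + 4(1−p) = 2p + 9(1−p), so p = 1/2.
Similarly Firm B's optimal q on low price is 7/10, and the value is 7·(7/10) + (2)·(3/10) = 11/2.

11/2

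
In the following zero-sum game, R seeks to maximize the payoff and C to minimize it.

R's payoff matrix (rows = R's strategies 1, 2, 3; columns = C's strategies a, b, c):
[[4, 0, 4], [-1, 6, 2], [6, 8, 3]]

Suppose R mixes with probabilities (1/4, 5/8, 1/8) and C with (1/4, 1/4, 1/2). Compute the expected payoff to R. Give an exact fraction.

89/32

Against (1/4, 1/4, 1/2), each row's expected payoff is 1: 3; 2: 9/4; 3: 5.
Taking the (1/4, 5/8, 1/8)-weighted average: (1/4)·(3) + (5/8)·(9/4) + (1/8)·(5) = 89/32.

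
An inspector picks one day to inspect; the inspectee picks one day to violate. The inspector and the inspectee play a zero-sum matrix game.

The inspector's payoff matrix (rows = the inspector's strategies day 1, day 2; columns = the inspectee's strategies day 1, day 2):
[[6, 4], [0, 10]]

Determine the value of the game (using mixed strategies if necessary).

5

Row minima are 4 and 0, so the inspector's maximin is 4; column maxima are 6 and 10, so the inspectee's minimax is 6. These differ, so the equilibrium is in mixed strategies.
Let the inspector play day 1 with probability p. The inspectee is indifferent when 6p = 4p + 10(1−p), giving p = 5/6.
Let the inspectee play day 1 with probability q. The inspector is indifferent when 6q + 4(1−q) = 10(1−q), giving q = 1/2.
The value is 6·(1/2) + (4)·(1/2) = 5.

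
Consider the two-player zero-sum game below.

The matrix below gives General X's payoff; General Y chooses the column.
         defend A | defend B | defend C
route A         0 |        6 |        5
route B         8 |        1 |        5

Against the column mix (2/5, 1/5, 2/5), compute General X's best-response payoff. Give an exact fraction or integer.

27/5

route A: (0)·(2/5) + (6)·(1/5) + (5)·(2/5) = 16/5.
route B: (8)·(2/5) + (1)·(1/5) + (5)·(2/5) = 27/5.
The best pure response is route B with expected payoff 27/5.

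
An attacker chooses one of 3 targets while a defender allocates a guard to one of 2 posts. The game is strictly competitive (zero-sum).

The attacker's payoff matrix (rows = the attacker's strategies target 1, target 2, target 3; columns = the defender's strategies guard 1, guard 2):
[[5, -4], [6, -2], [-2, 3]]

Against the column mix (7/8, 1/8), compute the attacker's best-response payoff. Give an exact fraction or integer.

target 1: (5)·(7/8) + (-4)·(1/8) = 31/8.
target 2: (6)·(7/8) + (-2)·(1/8) = 5.
target 3: (-2)·(7/8) + (3)·(1/8) = -11/8.
The best pure response is target 2 with expected payoff 5.

5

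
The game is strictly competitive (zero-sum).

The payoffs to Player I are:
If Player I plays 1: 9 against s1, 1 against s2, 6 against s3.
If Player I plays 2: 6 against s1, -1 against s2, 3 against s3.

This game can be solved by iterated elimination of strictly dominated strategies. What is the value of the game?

1

Row 2 is strictly dominated by row 1 (9>6, 1>-1, 6>3); eliminate 2.
Column s1 is strictly dominated by s2 for Player II (1<9); eliminate s1.
Column s3 is strictly dominated by s2 for Player II (1<6); eliminate s3.
Only (1, s2) remains, with payoff 1.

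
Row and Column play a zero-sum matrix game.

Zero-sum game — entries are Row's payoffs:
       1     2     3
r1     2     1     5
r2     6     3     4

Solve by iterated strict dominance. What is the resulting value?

Column 1 is strictly dominated by 2 for Column (1<2, 3<6); eliminate 1.
Column 3 is strictly dominated by 2 for Column (1<5, 3<4); eliminate 3.
Row r1 is strictly dominated by row r2 (3>1); eliminate r1.
Only (r2, 2) remains, with payoff 3.

3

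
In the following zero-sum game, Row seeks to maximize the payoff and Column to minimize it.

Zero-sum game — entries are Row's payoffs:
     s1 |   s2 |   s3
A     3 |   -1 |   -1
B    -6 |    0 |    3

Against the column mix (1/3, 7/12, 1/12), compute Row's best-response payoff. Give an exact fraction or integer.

A: (3)·(1/3) + (-1)·(7/12) + (-1)·(1/12) = 1/3.
B: (-6)·(1/3) + (0)·(7/12) + (3)·(1/12) = -7/4.
The best pure response is A with expected payoff 1/3.

1/3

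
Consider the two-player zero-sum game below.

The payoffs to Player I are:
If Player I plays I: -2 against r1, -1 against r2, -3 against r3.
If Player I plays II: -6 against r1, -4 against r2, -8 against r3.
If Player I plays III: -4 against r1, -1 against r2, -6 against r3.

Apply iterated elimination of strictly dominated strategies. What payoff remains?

-3

Column r2 is strictly dominated by r1 for Player II (-2<-1, -6<-4, -4<-1); eliminate r2.
Row III is strictly dominated by row I (-2>-4, -3>-6); eliminate III.
Column r1 is strictly dominated by r3 for Player II (-3<-2, -8<-6); eliminate r1.
Row II is strictly dominated by row I (-3>-8); eliminate II.
Only (I, r3) remains, with payoff -3.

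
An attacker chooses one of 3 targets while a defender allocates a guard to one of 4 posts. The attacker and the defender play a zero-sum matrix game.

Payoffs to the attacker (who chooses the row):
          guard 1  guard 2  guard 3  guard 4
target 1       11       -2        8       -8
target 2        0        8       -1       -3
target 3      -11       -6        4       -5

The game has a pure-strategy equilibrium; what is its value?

Row minima: -8, -3, -11 → the attacker's maximin is -3.
Column maxima: 11, 8, 8, -3 → the defender's minimax is -3.
They coincide at (target 2, guard 4), so the value is -3.

-3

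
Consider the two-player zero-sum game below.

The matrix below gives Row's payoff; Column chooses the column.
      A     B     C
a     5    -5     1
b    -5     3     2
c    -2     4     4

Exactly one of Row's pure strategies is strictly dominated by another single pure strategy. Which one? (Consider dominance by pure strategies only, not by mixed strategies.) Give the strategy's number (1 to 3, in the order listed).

2

Compare b with c: -2 > -5, 4 > 3, 4 > 2.
So c strictly dominates b for Row; b is strictly dominated.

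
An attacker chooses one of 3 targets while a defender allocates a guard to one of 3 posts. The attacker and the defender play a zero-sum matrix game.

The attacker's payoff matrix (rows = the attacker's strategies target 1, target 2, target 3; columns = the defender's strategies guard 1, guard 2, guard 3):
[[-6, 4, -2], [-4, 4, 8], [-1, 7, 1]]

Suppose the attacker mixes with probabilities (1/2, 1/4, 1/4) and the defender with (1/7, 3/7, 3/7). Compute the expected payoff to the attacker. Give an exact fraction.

55/28

Against (1/7, 3/7, 3/7), each row's expected payoff is target 1: 0; target 2: 32/7; target 3: 23/7.
Taking the (1/2, 1/4, 1/4)-weighted average: (1/2)·(0) + (1/4)·(32/7) + (1/4)·(23/7) = 55/28.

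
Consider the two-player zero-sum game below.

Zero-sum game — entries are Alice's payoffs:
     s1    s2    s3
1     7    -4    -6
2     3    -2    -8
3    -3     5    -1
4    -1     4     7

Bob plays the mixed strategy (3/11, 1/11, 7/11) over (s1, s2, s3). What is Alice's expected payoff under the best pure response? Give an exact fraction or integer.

50/11

1: (7)·(3/11) + (-4)·(1/11) + (-6)·(7/11) = -25/11.
2: (3)·(3/11) + (-2)·(1/11) + (-8)·(7/11) = -49/11.
3: (-3)·(3/11) + (5)·(1/11) + (-1)·(7/11) = -1.
4: (-1)·(3/11) + (4)·(1/11) + (7)·(7/11) = 50/11.
The best pure response is 4 with expected payoff 50/11.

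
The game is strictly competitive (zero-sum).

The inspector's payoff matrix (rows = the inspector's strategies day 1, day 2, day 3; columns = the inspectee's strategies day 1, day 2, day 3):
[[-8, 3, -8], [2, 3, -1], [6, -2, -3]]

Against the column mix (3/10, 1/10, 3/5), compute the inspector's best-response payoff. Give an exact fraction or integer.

day 1: (-8)·(3/10) + (3)·(1/10) + (-8)·(3/5) = -69/10.
day 2: (2)·(3/10) + (3)·(1/10) + (-1)·(3/5) = 3/10.
day 3: (6)·(3/10) + (-2)·(1/10) + (-3)·(3/5) = -1/5.
The best pure response is day 2 with expected payoff 3/10.

3/10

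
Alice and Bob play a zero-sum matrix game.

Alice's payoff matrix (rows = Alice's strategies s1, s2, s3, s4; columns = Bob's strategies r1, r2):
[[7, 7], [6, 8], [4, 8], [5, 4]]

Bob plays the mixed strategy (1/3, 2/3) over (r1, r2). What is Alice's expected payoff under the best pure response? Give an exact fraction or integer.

s1: (7)·(1/3) + (7)·(2/3) = 7.
s2: (6)·(1/3) + (8)·(2/3) = 22/3.
s3: (4)·(1/3) + (8)·(2/3) = 20/3.
s4: (5)·(1/3) + (4)·(2/3) = 13/3.
The best pure response is s2 with expected payoff 22/3.

22/3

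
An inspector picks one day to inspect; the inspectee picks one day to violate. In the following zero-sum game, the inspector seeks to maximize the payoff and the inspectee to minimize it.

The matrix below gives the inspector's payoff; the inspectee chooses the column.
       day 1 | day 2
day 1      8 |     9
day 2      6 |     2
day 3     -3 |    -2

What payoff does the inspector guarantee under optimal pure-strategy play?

8

Row minima: 8, 2, -3 → the inspector's maximin is 8.
Column maxima: 8, 9 → the inspectee's minimax is 8.
They coincide at (day 1, day 1), so the value is 8.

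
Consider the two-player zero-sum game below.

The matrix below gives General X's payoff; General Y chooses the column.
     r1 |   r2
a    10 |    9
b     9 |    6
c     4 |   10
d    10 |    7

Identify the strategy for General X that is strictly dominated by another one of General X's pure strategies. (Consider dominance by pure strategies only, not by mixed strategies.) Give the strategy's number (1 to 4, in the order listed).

2

Compare b with a: 10 > 9, 9 > 6.
So a strictly dominates b for General X; b is strictly dominated.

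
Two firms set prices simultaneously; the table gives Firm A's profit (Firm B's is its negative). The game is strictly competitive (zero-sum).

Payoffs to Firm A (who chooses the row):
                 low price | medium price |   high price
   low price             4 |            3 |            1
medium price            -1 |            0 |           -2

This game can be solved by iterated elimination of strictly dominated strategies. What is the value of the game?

Column low price is strictly dominated by high price for Firm B (1<4, -2<-1); eliminate low price.
Column medium price is strictly dominated by high price for Firm B (1<3, -2<0); eliminate medium price.
Row medium price is strictly dominated by row low price (1>-2); eliminate medium price.
Only (low price, high price) remains, with payoff 1.

1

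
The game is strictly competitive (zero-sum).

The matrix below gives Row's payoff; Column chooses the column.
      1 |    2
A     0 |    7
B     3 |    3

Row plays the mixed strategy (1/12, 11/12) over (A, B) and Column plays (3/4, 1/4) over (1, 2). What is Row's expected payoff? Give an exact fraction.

Against (3/4, 1/4), each row's expected payoff is A: 7/4; B: 3.
Taking the (1/12, 11/12)-weighted average: (1/12)·(7/4) + (11/12)·(3) = 139/48.

139/48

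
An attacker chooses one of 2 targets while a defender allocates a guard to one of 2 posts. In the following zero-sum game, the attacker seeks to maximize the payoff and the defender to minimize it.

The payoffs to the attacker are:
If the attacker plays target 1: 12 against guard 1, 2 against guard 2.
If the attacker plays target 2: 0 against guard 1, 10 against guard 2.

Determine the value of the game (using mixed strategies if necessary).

6

Row minima are 2 and 0, so the attacker's maximin is 2; column maxima are 12 and 10, so the defender's minimax is 10. These differ, so the equilibrium is in mixed strategies.
Let the attacker play target 1 with probability p. The defender is indifferent when 12p = 2p + 10(1−p), giving p = 1/2.
Let the defender play guard 1 with probability q. The attacker is indifferent when 12q + 2(1−q) = 10(1−q), giving q = 2/5.
The value is 12·(2/5) + (2)·(3/5) = 6.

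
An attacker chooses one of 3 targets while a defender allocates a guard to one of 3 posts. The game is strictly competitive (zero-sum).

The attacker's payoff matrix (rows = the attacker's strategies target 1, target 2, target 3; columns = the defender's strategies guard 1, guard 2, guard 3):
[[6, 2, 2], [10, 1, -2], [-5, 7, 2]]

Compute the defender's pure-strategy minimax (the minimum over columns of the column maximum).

The worst case (largest entry) in each column is guard 1: 10, guard 2: 7, guard 3: 2.
The best (smallest) of these is 2.

2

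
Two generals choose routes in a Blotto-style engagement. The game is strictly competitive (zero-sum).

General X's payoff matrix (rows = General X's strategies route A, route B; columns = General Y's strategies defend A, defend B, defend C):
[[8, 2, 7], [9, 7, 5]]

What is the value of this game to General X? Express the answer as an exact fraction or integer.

39/7

Column defend A is strictly dominated by defend C for General Y (it gives General X more in every row).
The remaining 2×2 game on (route A, route B) × (defend B, defend C) has no saddle point. Let General X play route A with probability p; indifference gives 2p + 7(1−p) = 7p + 5(1−p), so p = 2/7.
Similarly General Y's optimal q on defend B is 2/7, and the value is 2·(2/7) + (7)·(5/7) = 39/7.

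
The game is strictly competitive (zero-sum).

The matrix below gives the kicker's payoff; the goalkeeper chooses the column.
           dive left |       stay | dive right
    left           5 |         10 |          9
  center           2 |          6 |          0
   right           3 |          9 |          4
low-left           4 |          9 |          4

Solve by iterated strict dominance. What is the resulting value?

5

Column stay is strictly dominated by dive left for the goalkeeper (5<10, 2<6, 3<9, 4<9); eliminate stay.
Row center is strictly dominated by row left (5>2, 9>0); eliminate center.
Row low-left is strictly dominated by row left (5>4, 9>4); eliminate low-left.
Row right is strictly dominated by row left (5>3, 9>4); eliminate right.
Column dive right is strictly dominated by dive left for the goalkeeper (5<9); eliminate dive right.
Only (left, dive left) remains, with payoff 5.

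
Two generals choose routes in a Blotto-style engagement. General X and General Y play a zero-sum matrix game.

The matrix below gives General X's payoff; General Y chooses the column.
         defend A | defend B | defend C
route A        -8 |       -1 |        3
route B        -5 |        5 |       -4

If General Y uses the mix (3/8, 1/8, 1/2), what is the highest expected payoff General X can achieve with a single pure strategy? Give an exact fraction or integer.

route A: (-8)·(3/8) + (-1)·(1/8) + (3)·(1/2) = -13/8.
route B: (-5)·(3/8) + (5)·(1/8) + (-4)·(1/2) = -13/4.
The best pure response is route A with expected payoff -13/8.

-13/8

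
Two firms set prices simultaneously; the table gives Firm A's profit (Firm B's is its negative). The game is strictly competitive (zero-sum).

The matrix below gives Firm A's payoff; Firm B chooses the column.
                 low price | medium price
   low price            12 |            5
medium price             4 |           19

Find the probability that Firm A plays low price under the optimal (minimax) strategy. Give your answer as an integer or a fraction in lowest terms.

15/22

Row minima are 5 and 4, so Firm A's maximin is 5; column maxima are 12 and 19, so Firm B's minimax is 12. These differ, so the equilibrium is in mixed strategies.
Let Firm A play low price with probability p. Firm B is indifferent when 12p + 4(1−p) = 5p + 19(1−p), giving p = 15/22.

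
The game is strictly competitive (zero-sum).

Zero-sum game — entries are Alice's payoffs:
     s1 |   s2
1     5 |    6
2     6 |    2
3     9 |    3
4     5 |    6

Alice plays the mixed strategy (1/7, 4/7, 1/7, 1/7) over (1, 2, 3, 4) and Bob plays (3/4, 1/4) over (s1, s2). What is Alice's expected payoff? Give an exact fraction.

Against (3/4, 1/4), each row's expected payoff is 1: 21/4; 2: 5; 3: 15/2; 4: 21/4.
Taking the (1/7, 4/7, 1/7, 1/7)-weighted average: (1/7)·(21/4) + (4/7)·(5) + (1/7)·(15/2) + (1/7)·(21/4) = 38/7.

38/7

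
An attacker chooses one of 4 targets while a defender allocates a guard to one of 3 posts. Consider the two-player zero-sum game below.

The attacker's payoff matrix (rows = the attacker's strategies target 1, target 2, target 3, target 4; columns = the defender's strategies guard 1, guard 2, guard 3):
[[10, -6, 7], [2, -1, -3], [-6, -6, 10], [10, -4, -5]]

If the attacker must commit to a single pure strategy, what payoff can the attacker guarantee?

The worst-case payoff for each row is target 1: -6, target 2: -3, target 3: -6, target 4: -5.
The best of these is -3.

-3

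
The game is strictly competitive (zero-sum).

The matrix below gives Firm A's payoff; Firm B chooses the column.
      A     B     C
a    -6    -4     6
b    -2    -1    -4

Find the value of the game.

-18/7

Column B is strictly dominated by A for Firm B (it gives Firm A more in every row).
The remaining 2×2 game on (a, b) × (A, C) has no saddle point. Let Firm A play a with probability p; indifference gives −6p − 2(1−p) = 6p − 4(1−p), so p = 1/7.
Similarly Firm B's optimal q on A is 5/7, and the value is -6·(5/7) + (6)·(2/7) = -18/7.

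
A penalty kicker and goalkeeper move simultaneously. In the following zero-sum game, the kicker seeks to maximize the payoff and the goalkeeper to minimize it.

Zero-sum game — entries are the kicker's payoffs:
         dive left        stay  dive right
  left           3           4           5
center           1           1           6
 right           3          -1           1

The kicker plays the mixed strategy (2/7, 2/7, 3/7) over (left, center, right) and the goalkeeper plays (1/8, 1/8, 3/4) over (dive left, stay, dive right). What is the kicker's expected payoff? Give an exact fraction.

Against (1/8, 1/8, 3/4), each row's expected payoff is left: 37/8; center: 19/4; right: 1.
Taking the (2/7, 2/7, 3/7)-weighted average: (2/7)·(37/8) + (2/7)·(19/4) + (3/7)·(1) = 87/28.

87/28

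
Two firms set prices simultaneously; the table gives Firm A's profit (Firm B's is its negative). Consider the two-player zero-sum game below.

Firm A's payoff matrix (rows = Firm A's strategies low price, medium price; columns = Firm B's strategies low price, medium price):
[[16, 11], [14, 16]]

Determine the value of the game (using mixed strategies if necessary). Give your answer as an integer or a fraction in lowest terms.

102/7

Row minima are 11 and 14, so Firm A's maximin is 14; column maxima are 16 and 16, so Firm B's minimax is 16. These differ, so the equilibrium is in mixed strategies.
Let Firm A play low price with probability p. Firm B is indifferent when 16p + 14(1−p) = 11p + 16(1−p), giving p = 2/7.
Let Firm B play low price with probability q. Firm A is indifferent when 16q + 11(1−q) = 14q + 16(1−q), giving q = 5/7.
The value is 16·(5/7) + (11)·(2/7) = 102/7.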